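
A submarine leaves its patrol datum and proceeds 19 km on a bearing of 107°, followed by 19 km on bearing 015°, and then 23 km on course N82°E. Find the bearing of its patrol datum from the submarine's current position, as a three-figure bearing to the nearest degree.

251°

Leg 1 (107°, 19 km): east 19 sin 107° = 18.17, north 19 cos 107° = -5.56
Leg 2 (015°, 19 km): east 19 sin 15° = 4.92, north 19 cos 15° = 18.35
Leg 3 (N82°E, 23 km): east 23 sin 82° = 22.78, north 23 cos 82° = 3.20
Net displacement: 45.86 east, 16.00 north. Direction back to start is (-45.86, -16.00): bearing = atan2(-45.86, -16.00) mod 360° = 250.77° ≈ 251°.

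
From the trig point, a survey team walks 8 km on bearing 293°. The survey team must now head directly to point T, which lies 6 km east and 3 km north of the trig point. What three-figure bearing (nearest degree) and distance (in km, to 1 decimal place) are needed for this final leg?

Leg 1 (293°, 8 km): east 8 sin 293° = -7.36, north 8 cos 293° = 3.13
Current position: (-7.36, 3.13). Target: (6, 3). Remaining: Δeast = 13.36, Δnorth = -0.13.
Bearing = atan2(13.36, -0.13) mod 360° = 90.54°; distance = √((13.36)² + (-0.13)²) = 13.365 km.

091°, 13.4 km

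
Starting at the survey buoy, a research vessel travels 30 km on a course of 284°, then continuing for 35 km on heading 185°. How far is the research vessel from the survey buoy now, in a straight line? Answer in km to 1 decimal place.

42.4 km

Leg 1 (284°, 30 km): east 30 sin 284° = -29.11, north 30 cos 284° = 7.26
Leg 2 (185°, 35 km): east 35 sin 185° = -3.05, north 35 cos 185° = -34.87
Net: -32.16 east, -27.61 north. Distance = √((-32.16)² + (-27.61)²) = 42.385 km.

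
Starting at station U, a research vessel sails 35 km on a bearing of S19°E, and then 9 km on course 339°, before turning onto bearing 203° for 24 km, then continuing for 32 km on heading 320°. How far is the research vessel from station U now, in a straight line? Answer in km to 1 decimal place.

31.1 km

Leg 1 (S19°E, 35 km): east 35 sin 161° = 11.39, north 35 cos 161° = -33.09
Leg 2 (339°, 9 km): east 9 sin 339° = -3.23, north 9 cos 339° = 8.40
Leg 3 (203°, 24 km): east 24 sin 203° = -9.38, north 24 cos 203° = -22.09
Leg 4 (320°, 32 km): east 32 sin 320° = -20.57, north 32 cos 320° = 24.51
Net: -21.78 east, -22.27 north. Distance = √((-21.78)² + (-22.27)²) = 31.148 km.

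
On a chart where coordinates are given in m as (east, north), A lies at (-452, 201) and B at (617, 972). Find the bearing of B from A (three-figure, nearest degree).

Δeast = 617 − -452 = 1069.00; Δnorth = 972 − 201 = 771.00.
Bearing = atan2(Δeast, Δnorth) mod 360° = 54.20° ≈ 054°.

054°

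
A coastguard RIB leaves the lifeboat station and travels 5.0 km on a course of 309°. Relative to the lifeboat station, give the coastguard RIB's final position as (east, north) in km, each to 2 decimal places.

Leg 1 (309°, 5.0 km): east 5.0 sin 309° = -3.89, north 5.0 cos 309° = 3.15
Summing: -3.89 km east, 3.15 km north → (-3.89, 3.15).

(-3.89, 3.15)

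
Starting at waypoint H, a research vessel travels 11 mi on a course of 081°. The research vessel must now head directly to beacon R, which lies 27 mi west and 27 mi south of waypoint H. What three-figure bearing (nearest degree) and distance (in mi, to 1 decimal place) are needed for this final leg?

233°, 47.5 mi

Leg 1 (081°, 11 mi): east 11 sin 81° = 10.86, north 11 cos 81° = 1.72
Current position: (10.86, 1.72). Target: (-27, -27). Remaining: Δeast = -37.86, Δnorth = -28.72.
Bearing = atan2(-37.86, -28.72) mod 360° = 232.82°; distance = √((-37.86)² + (-28.72)²) = 47.525 mi.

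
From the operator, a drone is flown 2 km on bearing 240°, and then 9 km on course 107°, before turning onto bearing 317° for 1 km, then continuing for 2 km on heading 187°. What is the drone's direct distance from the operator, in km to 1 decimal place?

Leg 1 (240°, 2 km): east 2 sin 240° = -1.73, north 2 cos 240° = -1.00
Leg 2 (107°, 9 km): east 9 sin 107° = 8.61, north 9 cos 107° = -2.63
Leg 3 (317°, 1 km): east 1 sin 317° = -0.68, north 1 cos 317° = 0.73
Leg 4 (187°, 2 km): east 2 sin 187° = -0.24, north 2 cos 187° = -1.99
Net: 5.95 east, -4.89 north. Distance = √((5.95)² + (-4.89)²) = 7.698 km.

7.7 km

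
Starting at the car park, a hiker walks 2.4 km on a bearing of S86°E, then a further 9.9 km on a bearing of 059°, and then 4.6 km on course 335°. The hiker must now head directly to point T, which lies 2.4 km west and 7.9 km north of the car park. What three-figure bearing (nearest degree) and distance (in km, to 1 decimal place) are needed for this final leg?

264°, 11.4 km

Leg 1 (S86°E, 2.4 km): east 2.4 sin 94° = 2.39, north 2.4 cos 94° = -0.17
Leg 2 (059°, 9.9 km): east 9.9 sin 59° = 8.49, north 9.9 cos 59° = 5.10
Leg 3 (335°, 4.6 km): east 4.6 sin 335° = -1.94, north 4.6 cos 335° = 4.17
Current position: (8.94, 9.10). Target: (-2.4, 7.9). Remaining: Δeast = -11.34, Δnorth = -1.20.
Bearing = atan2(-11.34, -1.20) mod 360° = 263.95°; distance = √((-11.34)² + (-1.20)²) = 11.399 km.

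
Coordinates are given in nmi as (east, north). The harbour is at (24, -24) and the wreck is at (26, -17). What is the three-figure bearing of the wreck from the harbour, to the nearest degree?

016°

Δeast = 26 − 24 = 2.00; Δnorth = -17 − -24 = 7.00.
Bearing = atan2(Δeast, Δnorth) mod 360° = 15.95° ≈ 016°.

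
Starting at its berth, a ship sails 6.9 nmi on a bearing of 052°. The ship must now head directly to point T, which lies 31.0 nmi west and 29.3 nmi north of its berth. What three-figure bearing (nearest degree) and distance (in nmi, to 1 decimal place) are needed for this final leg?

305°, 44.2 nmi

Leg 1 (052°, 6.9 nmi): east 6.9 sin 52° = 5.44, north 6.9 cos 52° = 4.25
Current position: (5.44, 4.25). Target: (-31.0, 29.3). Remaining: Δeast = -36.44, Δnorth = 25.05.
Bearing = atan2(-36.44, 25.05) mod 360° = 304.51°; distance = √((-36.44)² + (25.05)²) = 44.218 nmi.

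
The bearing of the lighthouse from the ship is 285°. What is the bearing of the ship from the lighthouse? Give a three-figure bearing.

105°

Back-bearing = 285° − 180° = 105°.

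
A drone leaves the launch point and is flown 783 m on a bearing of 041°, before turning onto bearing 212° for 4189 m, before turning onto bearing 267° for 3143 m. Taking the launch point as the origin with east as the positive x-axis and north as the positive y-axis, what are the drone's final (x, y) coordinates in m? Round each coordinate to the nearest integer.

Leg 1 (041°, 783 m): east 783 sin 41° = 513.69, north 783 cos 41° = 590.94
Leg 2 (212°, 4189 m): east 4189 sin 212° = -2219.83, north 4189 cos 212° = -3552.47
Leg 3 (267°, 3143 m): east 3143 sin 267° = -3138.69, north 3143 cos 267° = -164.49
Summing: -4844.83 m east, -3126.03 m north → (-4845, -3126).

(-4845, -3126)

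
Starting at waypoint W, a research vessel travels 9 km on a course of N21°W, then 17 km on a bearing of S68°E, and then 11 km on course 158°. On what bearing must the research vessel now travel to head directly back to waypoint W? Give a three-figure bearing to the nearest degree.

296°

Leg 1 (N21°W, 9 km): east 9 sin 339° = -3.23, north 9 cos 339° = 8.40
Leg 2 (S68°E, 17 km): east 17 sin 112° = 15.76, north 17 cos 112° = -6.37
Leg 3 (158°, 11 km): east 11 sin 158° = 4.12, north 11 cos 158° = -10.20
Net displacement: 16.66 east, -8.17 north. Direction back to start is (-16.66, 8.17): bearing = atan2(-16.66, 8.17) mod 360° = 296.11° ≈ 296°.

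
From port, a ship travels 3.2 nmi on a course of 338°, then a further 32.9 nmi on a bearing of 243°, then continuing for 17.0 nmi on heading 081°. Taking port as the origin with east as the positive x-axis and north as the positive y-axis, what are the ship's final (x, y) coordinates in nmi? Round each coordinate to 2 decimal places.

Leg 1 (338°, 3.2 nmi): east 3.2 sin 338° = -1.20, north 3.2 cos 338° = 2.97
Leg 2 (243°, 32.9 nmi): east 32.9 sin 243° = -29.31, north 32.9 cos 243° = -14.94
Leg 3 (081°, 17.0 nmi): east 17.0 sin 81° = 16.79, north 17.0 cos 81° = 2.66
Summing: -13.72 nmi east, -9.31 nmi north → (-13.72, -9.31).

(-13.72, -9.31)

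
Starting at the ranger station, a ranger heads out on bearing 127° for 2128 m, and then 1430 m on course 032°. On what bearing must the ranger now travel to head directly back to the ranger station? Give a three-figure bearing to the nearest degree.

272°

Leg 1 (127°, 2128 m): east 2128 sin 127° = 1699.50, north 2128 cos 127° = -1280.66
Leg 2 (032°, 1430 m): east 1430 sin 32° = 757.78, north 1430 cos 32° = 1212.71
Net displacement: 2457.28 east, -67.95 north. Direction back to start is (-2457.28, 67.95): bearing = atan2(-2457.28, 67.95) mod 360° = 271.58° ≈ 272°.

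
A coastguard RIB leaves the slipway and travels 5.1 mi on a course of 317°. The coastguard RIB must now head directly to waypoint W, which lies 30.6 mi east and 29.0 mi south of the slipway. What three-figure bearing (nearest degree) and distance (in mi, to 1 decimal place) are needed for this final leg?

134°, 47.3 mi

Leg 1 (317°, 5.1 mi): east 5.1 sin 317° = -3.48, north 5.1 cos 317° = 3.73
Current position: (-3.48, 3.73). Target: (30.6, -29.0). Remaining: Δeast = 34.08, Δnorth = -32.73.
Bearing = atan2(34.08, -32.73) mod 360° = 133.84°; distance = √((34.08)² + (-32.73)²) = 47.250 mi.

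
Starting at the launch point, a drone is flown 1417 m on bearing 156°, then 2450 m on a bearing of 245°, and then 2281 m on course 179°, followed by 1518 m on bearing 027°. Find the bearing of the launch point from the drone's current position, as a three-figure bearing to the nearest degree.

Leg 1 (156°, 1417 m): east 1417 sin 156° = 576.35, north 1417 cos 156° = -1294.49
Leg 2 (245°, 2450 m): east 2450 sin 245° = -2220.45, north 2450 cos 245° = -1035.41
Leg 3 (179°, 2281 m): east 2281 sin 179° = 39.81, north 2281 cos 179° = -2280.65
Leg 4 (027°, 1518 m): east 1518 sin 27° = 689.16, north 1518 cos 27° = 1352.55
Net displacement: -915.14 east, -3258.01 north. Direction back to start is (915.14, 3258.01): bearing = atan2(915.14, 3258.01) mod 360° = 15.69° ≈ 016°.

016°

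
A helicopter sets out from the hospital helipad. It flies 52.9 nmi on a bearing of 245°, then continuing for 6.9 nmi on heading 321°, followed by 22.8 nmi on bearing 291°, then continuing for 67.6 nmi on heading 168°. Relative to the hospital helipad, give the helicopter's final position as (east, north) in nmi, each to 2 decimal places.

(-59.52, -74.95)

Leg 1 (245°, 52.9 nmi): east 52.9 sin 245° = -47.94, north 52.9 cos 245° = -22.36
Leg 2 (321°, 6.9 nmi): east 6.9 sin 321° = -4.34, north 6.9 cos 321° = 5.36
Leg 3 (291°, 22.8 nmi): east 22.8 sin 291° = -21.29, north 22.8 cos 291° = 8.17
Leg 4 (168°, 67.6 nmi): east 67.6 sin 168° = 14.05, north 67.6 cos 168° = -66.12
Summing: -59.52 nmi east, -74.95 nmi north → (-59.52, -74.95).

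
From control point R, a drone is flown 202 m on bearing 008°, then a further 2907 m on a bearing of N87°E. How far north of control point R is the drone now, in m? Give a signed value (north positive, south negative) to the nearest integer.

352 m

Leg 1 (008°, 202 m): east 202 sin 8° = 28.11, north 202 cos 8° = 200.03
Leg 2 (N87°E, 2907 m): east 2907 sin 87° = 2903.02, north 2907 cos 87° = 152.14
Net north component: 352.17 m.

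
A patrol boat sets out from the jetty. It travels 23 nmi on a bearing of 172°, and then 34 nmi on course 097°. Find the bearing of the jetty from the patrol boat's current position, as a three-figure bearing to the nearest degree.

Leg 1 (172°, 23 nmi): east 23 sin 172° = 3.20, north 23 cos 172° = -22.78
Leg 2 (097°, 34 nmi): east 34 sin 97° = 33.75, north 34 cos 97° = -4.14
Net displacement: 36.95 east, -26.92 north. Direction back to start is (-36.95, 26.92): bearing = atan2(-36.95, 26.92) mod 360° = 306.08° ≈ 306°.

306°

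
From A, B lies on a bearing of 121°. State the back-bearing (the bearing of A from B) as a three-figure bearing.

301°

Back-bearing = 121° + 180° = 301°.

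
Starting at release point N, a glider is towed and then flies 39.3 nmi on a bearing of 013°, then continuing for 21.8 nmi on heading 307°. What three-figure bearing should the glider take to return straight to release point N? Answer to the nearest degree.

Leg 1 (013°, 39.3 nmi): east 39.3 sin 13° = 8.84, north 39.3 cos 13° = 38.29
Leg 2 (307°, 21.8 nmi): east 21.8 sin 307° = -17.41, north 21.8 cos 307° = 13.12
Net displacement: -8.57 east, 51.41 north. Direction back to start is (8.57, -51.41): bearing = atan2(8.57, -51.41) mod 360° = 170.54° ≈ 171°.

171°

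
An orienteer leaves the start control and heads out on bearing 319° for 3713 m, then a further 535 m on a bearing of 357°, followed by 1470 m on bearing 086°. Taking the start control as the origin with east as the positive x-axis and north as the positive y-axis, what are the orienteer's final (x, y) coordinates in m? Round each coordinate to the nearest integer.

(-998, 3439)

Leg 1 (319°, 3713 m): east 3713 sin 319° = -2435.95, north 3713 cos 319° = 2802.24
Leg 2 (357°, 535 m): east 535 sin 357° = -28.00, north 535 cos 357° = 534.27
Leg 3 (086°, 1470 m): east 1470 sin 86° = 1466.42, north 1470 cos 86° = 102.54
Summing: -997.53 m east, 3439.05 m north → (-998, 3439).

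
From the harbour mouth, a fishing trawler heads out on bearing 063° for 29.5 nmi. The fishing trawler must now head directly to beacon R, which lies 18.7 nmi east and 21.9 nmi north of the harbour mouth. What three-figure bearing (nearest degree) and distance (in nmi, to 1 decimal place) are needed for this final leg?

318°, 11.4 nmi

Leg 1 (063°, 29.5 nmi): east 29.5 sin 63° = 26.28, north 29.5 cos 63° = 13.39
Current position: (26.28, 13.39). Target: (18.7, 21.9). Remaining: Δeast = -7.58, Δnorth = 8.51.
Bearing = atan2(-7.58, 8.51) mod 360° = 318.28°; distance = √((-7.58)² + (8.51)²) = 11.397 nmi.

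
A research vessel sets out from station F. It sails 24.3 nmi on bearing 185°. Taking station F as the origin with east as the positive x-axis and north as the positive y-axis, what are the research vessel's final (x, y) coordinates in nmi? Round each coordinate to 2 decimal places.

(-2.12, -24.21)

Leg 1 (185°, 24.3 nmi): east 24.3 sin 185° = -2.12, north 24.3 cos 185° = -24.21
Summing: -2.12 nmi east, -24.21 nmi north → (-2.12, -24.21).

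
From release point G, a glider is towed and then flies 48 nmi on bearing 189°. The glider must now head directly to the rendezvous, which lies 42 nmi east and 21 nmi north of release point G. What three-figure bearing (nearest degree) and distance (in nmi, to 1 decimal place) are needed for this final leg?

Leg 1 (189°, 48 nmi): east 48 sin 189° = -7.51, north 48 cos 189° = -47.41
Current position: (-7.51, -47.41). Target: (42, 21). Remaining: Δeast = 49.51, Δnorth = 68.41.
Bearing = atan2(49.51, 68.41) mod 360° = 35.89°; distance = √((49.51)² + (68.41)²) = 84.445 nmi.

036°, 84.4 nmi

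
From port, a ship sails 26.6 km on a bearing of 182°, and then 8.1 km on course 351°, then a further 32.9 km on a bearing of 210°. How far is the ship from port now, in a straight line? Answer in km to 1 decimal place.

Leg 1 (182°, 26.6 km): east 26.6 sin 182° = -0.93, north 26.6 cos 182° = -26.58
Leg 2 (351°, 8.1 km): east 8.1 sin 351° = -1.27, north 8.1 cos 351° = 8.00
Leg 3 (210°, 32.9 km): east 32.9 sin 210° = -16.45, north 32.9 cos 210° = -28.49
Net: -18.65 east, -47.08 north. Distance = √((-18.65)² + (-47.08)²) = 50.634 km.

50.6 km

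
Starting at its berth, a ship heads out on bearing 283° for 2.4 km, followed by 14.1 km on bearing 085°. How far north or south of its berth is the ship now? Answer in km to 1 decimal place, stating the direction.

1.8 km north

Leg 1 (283°, 2.4 km): east 2.4 sin 283° = -2.34, north 2.4 cos 283° = 0.54
Leg 2 (085°, 14.1 km): east 14.1 sin 85° = 14.05, north 14.1 cos 85° = 1.23
Net north component: 1.77 km.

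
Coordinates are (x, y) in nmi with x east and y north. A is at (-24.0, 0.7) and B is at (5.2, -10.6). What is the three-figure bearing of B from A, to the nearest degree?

111°

Δeast = 5.2 − -24.0 = 29.20; Δnorth = -10.6 − 0.7 = -11.30.
Bearing = atan2(Δeast, Δnorth) mod 360° = 111.16° ≈ 111°.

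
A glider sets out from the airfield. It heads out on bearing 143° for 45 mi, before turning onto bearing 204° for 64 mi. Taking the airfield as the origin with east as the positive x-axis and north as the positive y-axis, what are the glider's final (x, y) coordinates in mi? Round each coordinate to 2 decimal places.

(1.05, -94.41)

Leg 1 (143°, 45 mi): east 45 sin 143° = 27.08, north 45 cos 143° = -35.94
Leg 2 (204°, 64 mi): east 64 sin 204° = -26.03, north 64 cos 204° = -58.47
Summing: 1.05 mi east, -94.41 mi north → (1.05, -94.41).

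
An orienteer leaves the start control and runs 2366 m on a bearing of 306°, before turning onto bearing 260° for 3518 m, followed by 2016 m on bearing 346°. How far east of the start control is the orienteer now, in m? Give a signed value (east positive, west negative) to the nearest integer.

Leg 1 (306°, 2366 m): east 2366 sin 306° = -1914.13, north 2366 cos 306° = 1390.70
Leg 2 (260°, 3518 m): east 3518 sin 260° = -3464.55, north 3518 cos 260° = -610.89
Leg 3 (346°, 2016 m): east 2016 sin 346° = -487.71, north 2016 cos 346° = 1956.12
Net east component: -5866.40 m.

-5866 m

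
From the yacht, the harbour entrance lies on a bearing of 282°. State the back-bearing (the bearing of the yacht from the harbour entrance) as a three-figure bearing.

Back-bearing = 282° − 180° = 102°.

102°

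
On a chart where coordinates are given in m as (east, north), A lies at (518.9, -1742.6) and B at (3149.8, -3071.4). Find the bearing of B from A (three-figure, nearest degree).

Δeast = 3149.8 − 518.9 = 2630.90; Δnorth = -3071.4 − -1742.6 = -1328.80.
Bearing = atan2(Δeast, Δnorth) mod 360° = 116.80° ≈ 117°.

117°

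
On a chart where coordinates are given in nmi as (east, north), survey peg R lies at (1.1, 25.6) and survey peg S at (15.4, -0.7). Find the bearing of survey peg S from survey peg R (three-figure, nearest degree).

151°

Δeast = 15.4 − 1.1 = 14.30; Δnorth = -0.7 − 25.6 = -26.30.
Bearing = atan2(Δeast, Δnorth) mod 360° = 151.47° ≈ 151°.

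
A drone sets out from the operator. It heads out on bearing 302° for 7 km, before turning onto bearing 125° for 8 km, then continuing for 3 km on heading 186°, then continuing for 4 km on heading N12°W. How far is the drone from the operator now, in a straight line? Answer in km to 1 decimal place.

0.5 km

Leg 1 (302°, 7 km): east 7 sin 302° = -5.94, north 7 cos 302° = 3.71
Leg 2 (125°, 8 km): east 8 sin 125° = 6.55, north 8 cos 125° = -4.59
Leg 3 (186°, 3 km): east 3 sin 186° = -0.31, north 3 cos 186° = -2.98
Leg 4 (N12°W, 4 km): east 4 sin 348° = -0.83, north 4 cos 348° = 3.91
Net: -0.53 east, 0.05 north. Distance = √((-0.53)² + (0.05)²) = 0.531 km.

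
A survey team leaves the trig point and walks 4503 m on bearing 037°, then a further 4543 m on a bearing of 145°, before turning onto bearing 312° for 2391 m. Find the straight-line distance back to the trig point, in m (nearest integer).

3834 m

Leg 1 (037°, 4503 m): east 4503 sin 37° = 2709.97, north 4503 cos 37° = 3596.26
Leg 2 (145°, 4543 m): east 4543 sin 145° = 2605.76, north 4543 cos 145° = -3721.41
Leg 3 (312°, 2391 m): east 2391 sin 312° = -1776.86, north 2391 cos 312° = 1599.89
Net: 3538.87 east, 1474.74 north. Distance = √((3538.87)² + (1474.74)²) = 3833.858 m.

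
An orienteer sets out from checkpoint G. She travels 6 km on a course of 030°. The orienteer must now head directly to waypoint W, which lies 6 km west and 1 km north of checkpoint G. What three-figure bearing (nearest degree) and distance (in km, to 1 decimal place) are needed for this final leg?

245°, 9.9 km

Leg 1 (030°, 6 km): east 6 sin 30° = 3.00, north 6 cos 30° = 5.20
Current position: (3.00, 5.20). Target: (-6, 1). Remaining: Δeast = -9.00, Δnorth = -4.20.
Bearing = atan2(-9.00, -4.20) mod 360° = 245.00°; distance = √((-9.00)² + (-4.20)²) = 9.930 km.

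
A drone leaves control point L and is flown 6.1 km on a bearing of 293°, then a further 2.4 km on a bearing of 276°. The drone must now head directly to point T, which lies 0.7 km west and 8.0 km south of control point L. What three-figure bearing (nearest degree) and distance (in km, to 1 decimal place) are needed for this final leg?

146°, 12.9 km

Leg 1 (293°, 6.1 km): east 6.1 sin 293° = -5.62, north 6.1 cos 293° = 2.38
Leg 2 (276°, 2.4 km): east 2.4 sin 276° = -2.39, north 2.4 cos 276° = 0.25
Current position: (-8.00, 2.63). Target: (-0.7, -8.0). Remaining: Δeast = 7.30, Δnorth = -10.63.
Bearing = atan2(7.30, -10.63) mod 360° = 145.53°; distance = √((7.30)² + (-10.63)²) = 12.900 km.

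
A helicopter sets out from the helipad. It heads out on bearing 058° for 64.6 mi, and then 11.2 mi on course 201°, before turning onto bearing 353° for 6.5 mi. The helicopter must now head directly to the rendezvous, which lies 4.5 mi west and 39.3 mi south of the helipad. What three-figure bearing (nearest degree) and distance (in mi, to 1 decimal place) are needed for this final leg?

Leg 1 (058°, 64.6 mi): east 64.6 sin 58° = 54.78, north 64.6 cos 58° = 34.23
Leg 2 (201°, 11.2 mi): east 11.2 sin 201° = -4.01, north 11.2 cos 201° = -10.46
Leg 3 (353°, 6.5 mi): east 6.5 sin 353° = -0.79, north 6.5 cos 353° = 6.45
Current position: (49.98, 30.23). Target: (-4.5, -39.3). Remaining: Δeast = -54.48, Δnorth = -69.53.
Bearing = atan2(-54.48, -69.53) mod 360° = 218.08°; distance = √((-54.48)² + (-69.53)²) = 88.329 mi.

218°, 88.3 mi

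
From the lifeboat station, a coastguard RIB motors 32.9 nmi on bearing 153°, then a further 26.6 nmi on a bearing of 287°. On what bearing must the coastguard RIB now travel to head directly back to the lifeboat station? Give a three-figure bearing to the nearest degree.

Leg 1 (153°, 32.9 nmi): east 32.9 sin 153° = 14.94, north 32.9 cos 153° = -29.31
Leg 2 (287°, 26.6 nmi): east 26.6 sin 287° = -25.44, north 26.6 cos 287° = 7.78
Net displacement: -10.50 east, -21.54 north. Direction back to start is (10.50, 21.54): bearing = atan2(10.50, 21.54) mod 360° = 25.99° ≈ 026°.

026°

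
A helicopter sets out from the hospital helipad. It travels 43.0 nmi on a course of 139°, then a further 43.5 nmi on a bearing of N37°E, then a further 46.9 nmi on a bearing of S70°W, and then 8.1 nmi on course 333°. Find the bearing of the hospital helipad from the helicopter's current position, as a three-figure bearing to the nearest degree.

Leg 1 (139°, 43.0 nmi): east 43.0 sin 139° = 28.21, north 43.0 cos 139° = -32.45
Leg 2 (N37°E, 43.5 nmi): east 43.5 sin 37° = 26.18, north 43.5 cos 37° = 34.74
Leg 3 (S70°W, 46.9 nmi): east 46.9 sin 250° = -44.07, north 46.9 cos 250° = -16.04
Leg 4 (333°, 8.1 nmi): east 8.1 sin 333° = -3.68, north 8.1 cos 333° = 7.22
Net displacement: 6.64 east, -6.54 north. Direction back to start is (-6.64, 6.54): bearing = atan2(-6.64, 6.54) mod 360° = 314.54° ≈ 315°.

315°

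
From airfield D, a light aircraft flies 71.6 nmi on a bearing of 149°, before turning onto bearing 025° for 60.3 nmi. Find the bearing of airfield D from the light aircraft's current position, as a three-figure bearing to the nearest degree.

276°

Leg 1 (149°, 71.6 nmi): east 71.6 sin 149° = 36.88, north 71.6 cos 149° = -61.37
Leg 2 (025°, 60.3 nmi): east 60.3 sin 25° = 25.48, north 60.3 cos 25° = 54.65
Net displacement: 62.36 east, -6.72 north. Direction back to start is (-62.36, 6.72): bearing = atan2(-62.36, 6.72) mod 360° = 276.15° ≈ 276°.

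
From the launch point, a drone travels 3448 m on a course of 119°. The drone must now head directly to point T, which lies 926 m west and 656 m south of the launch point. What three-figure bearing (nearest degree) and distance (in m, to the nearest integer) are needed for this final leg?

284°, 4070 m

Leg 1 (119°, 3448 m): east 3448 sin 119° = 3015.69, north 3448 cos 119° = -1671.62
Current position: (3015.69, -1671.62). Target: (-926, -656). Remaining: Δeast = -3941.69, Δnorth = 1015.62.
Bearing = atan2(-3941.69, 1015.62) mod 360° = 284.45°; distance = √((-3941.69)² + (1015.62)²) = 4070.430 m.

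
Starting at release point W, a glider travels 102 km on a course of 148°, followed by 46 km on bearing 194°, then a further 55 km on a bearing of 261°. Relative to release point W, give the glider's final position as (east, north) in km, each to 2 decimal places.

Leg 1 (148°, 102 km): east 102 sin 148° = 54.05, north 102 cos 148° = -86.50
Leg 2 (194°, 46 km): east 46 sin 194° = -11.13, north 46 cos 194° = -44.63
Leg 3 (261°, 55 km): east 55 sin 261° = -54.32, north 55 cos 261° = -8.60
Summing: -11.40 km east, -139.74 km north → (-11.40, -139.74).

(-11.40, -139.74)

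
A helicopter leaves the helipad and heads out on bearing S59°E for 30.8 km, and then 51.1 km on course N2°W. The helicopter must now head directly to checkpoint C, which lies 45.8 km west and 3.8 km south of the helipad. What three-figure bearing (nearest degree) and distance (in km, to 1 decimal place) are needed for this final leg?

241°, 80.5 km

Leg 1 (S59°E, 30.8 km): east 30.8 sin 121° = 26.40, north 30.8 cos 121° = -15.86
Leg 2 (N2°W, 51.1 km): east 51.1 sin 358° = -1.78, north 51.1 cos 358° = 51.07
Current position: (24.62, 35.21). Target: (-45.8, -3.8). Remaining: Δeast = -70.42, Δnorth = -39.01.
Bearing = atan2(-70.42, -39.01) mod 360° = 241.02°; distance = √((-70.42)² + (-39.01)²) = 80.499 km.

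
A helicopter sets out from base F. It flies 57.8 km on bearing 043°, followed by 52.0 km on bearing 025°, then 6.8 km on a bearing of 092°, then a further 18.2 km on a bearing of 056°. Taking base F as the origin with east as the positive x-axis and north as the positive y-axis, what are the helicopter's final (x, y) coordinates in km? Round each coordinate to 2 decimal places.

Leg 1 (043°, 57.8 km): east 57.8 sin 43° = 39.42, north 57.8 cos 43° = 42.27
Leg 2 (025°, 52.0 km): east 52.0 sin 25° = 21.98, north 52.0 cos 25° = 47.13
Leg 3 (092°, 6.8 km): east 6.8 sin 92° = 6.80, north 6.8 cos 92° = -0.24
Leg 4 (056°, 18.2 km): east 18.2 sin 56° = 15.09, north 18.2 cos 56° = 10.18
Summing: 83.28 km east, 99.34 km north → (83.28, 99.34).

(83.28, 99.34)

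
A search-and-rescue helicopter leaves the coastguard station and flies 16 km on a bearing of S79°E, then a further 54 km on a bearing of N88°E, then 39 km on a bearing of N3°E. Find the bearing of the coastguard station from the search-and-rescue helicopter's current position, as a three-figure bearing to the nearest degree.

Leg 1 (S79°E, 16 km): east 16 sin 101° = 15.71, north 16 cos 101° = -3.05
Leg 2 (N88°E, 54 km): east 54 sin 88° = 53.97, north 54 cos 88° = 1.88
Leg 3 (N3°E, 39 km): east 39 sin 3° = 2.04, north 39 cos 3° = 38.95
Net displacement: 71.71 east, 37.78 north. Direction back to start is (-71.71, -37.78): bearing = atan2(-71.71, -37.78) mod 360° = 242.22° ≈ 242°.

242°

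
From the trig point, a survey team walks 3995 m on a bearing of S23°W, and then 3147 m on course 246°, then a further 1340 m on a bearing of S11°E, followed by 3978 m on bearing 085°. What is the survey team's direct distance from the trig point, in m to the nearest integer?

Leg 1 (S23°W, 3995 m): east 3995 sin 203° = -1560.97, north 3995 cos 203° = -3677.42
Leg 2 (246°, 3147 m): east 3147 sin 246° = -2874.93, north 3147 cos 246° = -1280.00
Leg 3 (S11°E, 1340 m): east 1340 sin 169° = 255.68, north 1340 cos 169° = -1315.38
Leg 4 (085°, 3978 m): east 3978 sin 85° = 3962.86, north 3978 cos 85° = 346.71
Net: -217.35 east, -5926.09 north. Distance = √((-217.35)² + (-5926.09)²) = 5930.077 m.

5930 m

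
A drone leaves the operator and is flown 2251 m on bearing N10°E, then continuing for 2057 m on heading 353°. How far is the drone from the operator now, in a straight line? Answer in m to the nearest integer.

Leg 1 (N10°E, 2251 m): east 2251 sin 10° = 390.88, north 2251 cos 10° = 2216.80
Leg 2 (353°, 2057 m): east 2057 sin 353° = -250.69, north 2057 cos 353° = 2041.67
Net: 140.20 east, 4258.47 north. Distance = √((140.20)² + (4258.47)²) = 4260.777 m.

4261 m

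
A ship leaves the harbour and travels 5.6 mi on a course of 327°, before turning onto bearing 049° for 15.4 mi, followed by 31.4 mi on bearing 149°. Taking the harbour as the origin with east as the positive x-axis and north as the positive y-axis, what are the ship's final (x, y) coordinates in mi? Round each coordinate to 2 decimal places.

Leg 1 (327°, 5.6 mi): east 5.6 sin 327° = -3.05, north 5.6 cos 327° = 4.70
Leg 2 (049°, 15.4 mi): east 15.4 sin 49° = 11.62, north 15.4 cos 49° = 10.10
Leg 3 (149°, 31.4 mi): east 31.4 sin 149° = 16.17, north 31.4 cos 149° = -26.92
Summing: 24.74 mi east, -12.12 mi north → (24.74, -12.12).

(24.74, -12.12)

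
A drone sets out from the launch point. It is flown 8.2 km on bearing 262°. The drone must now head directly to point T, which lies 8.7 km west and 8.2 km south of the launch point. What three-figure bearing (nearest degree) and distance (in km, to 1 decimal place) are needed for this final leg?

185°, 7.1 km

Leg 1 (262°, 8.2 km): east 8.2 sin 262° = -8.12, north 8.2 cos 262° = -1.14
Current position: (-8.12, -1.14). Target: (-8.7, -8.2). Remaining: Δeast = -0.58, Δnorth = -7.06.
Bearing = atan2(-0.58, -7.06) mod 360° = 184.70°; distance = √((-0.58)² + (-7.06)²) = 7.083 km.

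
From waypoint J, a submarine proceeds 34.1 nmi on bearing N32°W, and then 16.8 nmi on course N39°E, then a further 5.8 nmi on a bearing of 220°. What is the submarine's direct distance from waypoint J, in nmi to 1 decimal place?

39.2 nmi

Leg 1 (N32°W, 34.1 nmi): east 34.1 sin 328° = -18.07, north 34.1 cos 328° = 28.92
Leg 2 (N39°E, 16.8 nmi): east 16.8 sin 39° = 10.57, north 16.8 cos 39° = 13.06
Leg 3 (220°, 5.8 nmi): east 5.8 sin 220° = -3.73, north 5.8 cos 220° = -4.44
Net: -11.23 east, 37.53 north. Distance = √((-11.23)² + (37.53)²) = 39.174 nmi.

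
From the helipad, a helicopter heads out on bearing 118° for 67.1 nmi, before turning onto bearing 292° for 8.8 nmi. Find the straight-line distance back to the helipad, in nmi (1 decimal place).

58.4 nmi

Leg 1 (118°, 67.1 nmi): east 67.1 sin 118° = 59.25, north 67.1 cos 118° = -31.50
Leg 2 (292°, 8.8 nmi): east 8.8 sin 292° = -8.16, north 8.8 cos 292° = 3.30
Net: 51.09 east, -28.21 north. Distance = √((51.09)² + (-28.21)²) = 58.355 nmi.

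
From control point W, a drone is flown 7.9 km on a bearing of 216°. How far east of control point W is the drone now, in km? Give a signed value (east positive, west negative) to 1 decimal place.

Leg 1 (216°, 7.9 km): east 7.9 sin 216° = -4.64, north 7.9 cos 216° = -6.39
Net east component: -4.64 km.

-4.6 km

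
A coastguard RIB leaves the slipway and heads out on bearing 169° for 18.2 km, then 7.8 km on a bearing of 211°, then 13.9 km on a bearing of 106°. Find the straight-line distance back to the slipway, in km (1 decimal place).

31.1 km

Leg 1 (169°, 18.2 km): east 18.2 sin 169° = 3.47, north 18.2 cos 169° = -17.87
Leg 2 (211°, 7.8 km): east 7.8 sin 211° = -4.02, north 7.8 cos 211° = -6.69
Leg 3 (106°, 13.9 km): east 13.9 sin 106° = 13.36, north 13.9 cos 106° = -3.83
Net: 12.82 east, -28.38 north. Distance = √((12.82)² + (-28.38)²) = 31.143 km.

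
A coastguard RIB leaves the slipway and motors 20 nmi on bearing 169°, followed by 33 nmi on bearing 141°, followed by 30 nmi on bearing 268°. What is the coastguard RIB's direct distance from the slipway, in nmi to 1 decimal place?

Leg 1 (169°, 20 nmi): east 20 sin 169° = 3.82, north 20 cos 169° = -19.63
Leg 2 (141°, 33 nmi): east 33 sin 141° = 20.77, north 33 cos 141° = -25.65
Leg 3 (268°, 30 nmi): east 30 sin 268° = -29.98, north 30 cos 268° = -1.05
Net: -5.40 east, -46.33 north. Distance = √((-5.40)² + (-46.33)²) = 46.639 nmi.

46.6 nmi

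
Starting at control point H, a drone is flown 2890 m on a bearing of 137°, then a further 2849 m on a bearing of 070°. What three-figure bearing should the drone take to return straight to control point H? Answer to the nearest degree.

284°

Leg 1 (137°, 2890 m): east 2890 sin 137° = 1970.98, north 2890 cos 137° = -2113.61
Leg 2 (070°, 2849 m): east 2849 sin 70° = 2677.18, north 2849 cos 70° = 974.42
Net displacement: 4648.16 east, -1139.20 north. Direction back to start is (-4648.16, 1139.20): bearing = atan2(-4648.16, 1139.20) mod 360° = 283.77° ≈ 284°.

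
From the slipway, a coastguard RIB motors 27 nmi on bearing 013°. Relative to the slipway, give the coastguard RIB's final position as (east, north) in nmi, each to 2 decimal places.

(6.07, 26.31)

Leg 1 (013°, 27 nmi): east 27 sin 13° = 6.07, north 27 cos 13° = 26.31
Summing: 6.07 nmi east, 26.31 nmi north → (6.07, 26.31).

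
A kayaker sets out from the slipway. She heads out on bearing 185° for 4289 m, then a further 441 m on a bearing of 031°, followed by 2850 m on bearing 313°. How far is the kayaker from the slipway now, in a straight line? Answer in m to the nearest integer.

2964 m

Leg 1 (185°, 4289 m): east 4289 sin 185° = -373.81, north 4289 cos 185° = -4272.68
Leg 2 (031°, 441 m): east 441 sin 31° = 227.13, north 441 cos 31° = 378.01
Leg 3 (313°, 2850 m): east 2850 sin 313° = -2084.36, north 2850 cos 313° = 1943.70
Net: -2231.04 east, -1950.97 north. Distance = √((-2231.04)² + (-1950.97)²) = 2963.751 m.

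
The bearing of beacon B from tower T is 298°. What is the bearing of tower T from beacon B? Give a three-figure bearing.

Back-bearing = 298° − 180° = 118°.

118°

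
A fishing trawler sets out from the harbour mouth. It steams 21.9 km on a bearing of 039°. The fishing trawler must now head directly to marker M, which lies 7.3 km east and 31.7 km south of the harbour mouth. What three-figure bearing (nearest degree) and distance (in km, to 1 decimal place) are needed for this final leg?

188°, 49.1 km

Leg 1 (039°, 21.9 km): east 21.9 sin 39° = 13.78, north 21.9 cos 39° = 17.02
Current position: (13.78, 17.02). Target: (7.3, -31.7). Remaining: Δeast = -6.48, Δnorth = -48.72.
Bearing = atan2(-6.48, -48.72) mod 360° = 187.58°; distance = √((-6.48)² + (-48.72)²) = 49.149 km.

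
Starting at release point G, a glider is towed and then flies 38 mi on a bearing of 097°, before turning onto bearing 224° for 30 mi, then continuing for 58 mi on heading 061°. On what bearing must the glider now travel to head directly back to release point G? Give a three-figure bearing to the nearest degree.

Leg 1 (097°, 38 mi): east 38 sin 97° = 37.72, north 38 cos 97° = -4.63
Leg 2 (224°, 30 mi): east 30 sin 224° = -20.84, north 30 cos 224° = -21.58
Leg 3 (061°, 58 mi): east 58 sin 61° = 50.73, north 58 cos 61° = 28.12
Net displacement: 67.60 east, 1.91 north. Direction back to start is (-67.60, -1.91): bearing = atan2(-67.60, -1.91) mod 360° = 268.38° ≈ 268°.

268°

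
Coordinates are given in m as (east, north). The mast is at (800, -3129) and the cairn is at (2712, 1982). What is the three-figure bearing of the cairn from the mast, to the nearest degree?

Δeast = 2712 − 800 = 1912.00; Δnorth = 1982 − -3129 = 5111.00.
Bearing = atan2(Δeast, Δnorth) mod 360° = 20.51° ≈ 021°.

021°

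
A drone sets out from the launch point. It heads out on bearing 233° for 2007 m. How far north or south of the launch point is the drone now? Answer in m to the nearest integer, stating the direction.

1208 m south

Leg 1 (233°, 2007 m): east 2007 sin 233° = -1602.86, north 2007 cos 233° = -1207.84
Net north component: -1207.84 m.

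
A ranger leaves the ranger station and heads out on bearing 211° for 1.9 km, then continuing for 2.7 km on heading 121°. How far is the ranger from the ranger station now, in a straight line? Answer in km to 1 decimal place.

Leg 1 (211°, 1.9 km): east 1.9 sin 211° = -0.98, north 1.9 cos 211° = -1.63
Leg 2 (121°, 2.7 km): east 2.7 sin 121° = 2.31, north 2.7 cos 121° = -1.39
Net: 1.34 east, -3.02 north. Distance = √((1.34)² + (-3.02)²) = 3.302 km.

3.3 km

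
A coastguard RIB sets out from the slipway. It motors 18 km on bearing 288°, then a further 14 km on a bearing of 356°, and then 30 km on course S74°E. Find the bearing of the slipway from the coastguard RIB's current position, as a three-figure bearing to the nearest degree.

224°

Leg 1 (288°, 18 km): east 18 sin 288° = -17.12, north 18 cos 288° = 5.56
Leg 2 (356°, 14 km): east 14 sin 356° = -0.98, north 14 cos 356° = 13.97
Leg 3 (S74°E, 30 km): east 30 sin 106° = 28.84, north 30 cos 106° = -8.27
Net displacement: 10.74 east, 11.26 north. Direction back to start is (-10.74, -11.26): bearing = atan2(-10.74, -11.26) mod 360° = 223.65° ≈ 224°.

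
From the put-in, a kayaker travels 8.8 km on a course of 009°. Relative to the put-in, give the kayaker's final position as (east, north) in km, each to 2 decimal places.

Leg 1 (009°, 8.8 km): east 8.8 sin 9° = 1.38, north 8.8 cos 9° = 8.69
Summing: 1.38 km east, 8.69 km north → (1.38, 8.69).

(1.38, 8.69)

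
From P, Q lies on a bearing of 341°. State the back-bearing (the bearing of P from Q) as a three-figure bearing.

161°

Back-bearing = 341° − 180° = 161°.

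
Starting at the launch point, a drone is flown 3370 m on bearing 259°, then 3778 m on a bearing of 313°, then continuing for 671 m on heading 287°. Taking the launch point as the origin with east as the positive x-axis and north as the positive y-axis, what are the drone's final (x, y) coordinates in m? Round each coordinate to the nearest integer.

Leg 1 (259°, 3370 m): east 3370 sin 259° = -3308.08, north 3370 cos 259° = -643.03
Leg 2 (313°, 3778 m): east 3778 sin 313° = -2763.05, north 3778 cos 313° = 2576.59
Leg 3 (287°, 671 m): east 671 sin 287° = -641.68, north 671 cos 287° = 196.18
Summing: -6712.82 m east, 2129.74 m north → (-6713, 2130).

(-6713, 2130)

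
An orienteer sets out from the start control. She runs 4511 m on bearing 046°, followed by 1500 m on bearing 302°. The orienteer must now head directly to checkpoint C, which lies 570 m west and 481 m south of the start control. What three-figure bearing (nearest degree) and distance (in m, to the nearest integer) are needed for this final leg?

Leg 1 (046°, 4511 m): east 4511 sin 46° = 3244.94, north 4511 cos 46° = 3133.60
Leg 2 (302°, 1500 m): east 1500 sin 302° = -1272.07, north 1500 cos 302° = 794.88
Current position: (1972.87, 3928.48). Target: (-570, -481). Remaining: Δeast = -2542.87, Δnorth = -4409.48.
Bearing = atan2(-2542.87, -4409.48) mod 360° = 209.97°; distance = √((-2542.87)² + (-4409.48)²) = 5090.160 m.

210°, 5090 m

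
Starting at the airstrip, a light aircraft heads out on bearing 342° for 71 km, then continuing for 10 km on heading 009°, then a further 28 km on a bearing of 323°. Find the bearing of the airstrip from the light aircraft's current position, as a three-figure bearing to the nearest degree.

160°

Leg 1 (342°, 71 km): east 71 sin 342° = -21.94, north 71 cos 342° = 67.53
Leg 2 (009°, 10 km): east 10 sin 9° = 1.56, north 10 cos 9° = 9.88
Leg 3 (323°, 28 km): east 28 sin 323° = -16.85, north 28 cos 323° = 22.36
Net displacement: -37.23 east, 99.76 north. Direction back to start is (37.23, -99.76): bearing = atan2(37.23, -99.76) mod 360° = 159.54° ≈ 160°.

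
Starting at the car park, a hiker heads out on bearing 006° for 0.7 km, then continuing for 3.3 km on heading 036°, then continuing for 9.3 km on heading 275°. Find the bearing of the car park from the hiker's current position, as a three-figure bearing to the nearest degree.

120°

Leg 1 (006°, 0.7 km): east 0.7 sin 6° = 0.07, north 0.7 cos 6° = 0.70
Leg 2 (036°, 3.3 km): east 3.3 sin 36° = 1.94, north 3.3 cos 36° = 2.67
Leg 3 (275°, 9.3 km): east 9.3 sin 275° = -9.26, north 9.3 cos 275° = 0.81
Net displacement: -7.25 east, 4.18 north. Direction back to start is (7.25, -4.18): bearing = atan2(7.25, -4.18) mod 360° = 119.94° ≈ 120°.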